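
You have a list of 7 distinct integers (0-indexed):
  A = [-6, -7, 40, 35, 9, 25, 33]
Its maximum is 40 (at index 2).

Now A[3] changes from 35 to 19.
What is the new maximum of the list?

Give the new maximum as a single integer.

Old max = 40 (at index 2)
Change: A[3] 35 -> 19
Changed element was NOT the old max.
  New max = max(old_max, new_val) = max(40, 19) = 40

Answer: 40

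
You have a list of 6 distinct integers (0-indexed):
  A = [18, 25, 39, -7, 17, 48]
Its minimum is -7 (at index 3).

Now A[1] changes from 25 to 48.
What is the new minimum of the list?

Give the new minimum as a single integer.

Old min = -7 (at index 3)
Change: A[1] 25 -> 48
Changed element was NOT the old min.
  New min = min(old_min, new_val) = min(-7, 48) = -7

Answer: -7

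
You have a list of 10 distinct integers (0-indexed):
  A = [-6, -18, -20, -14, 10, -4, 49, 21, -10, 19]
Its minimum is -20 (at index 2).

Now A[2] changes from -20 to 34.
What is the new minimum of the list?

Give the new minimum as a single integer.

Answer: -18

Derivation:
Old min = -20 (at index 2)
Change: A[2] -20 -> 34
Changed element WAS the min. Need to check: is 34 still <= all others?
  Min of remaining elements: -18
  New min = min(34, -18) = -18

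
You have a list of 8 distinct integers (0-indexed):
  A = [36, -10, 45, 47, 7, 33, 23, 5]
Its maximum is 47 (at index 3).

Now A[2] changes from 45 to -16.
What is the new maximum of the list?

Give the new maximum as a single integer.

Old max = 47 (at index 3)
Change: A[2] 45 -> -16
Changed element was NOT the old max.
  New max = max(old_max, new_val) = max(47, -16) = 47

Answer: 47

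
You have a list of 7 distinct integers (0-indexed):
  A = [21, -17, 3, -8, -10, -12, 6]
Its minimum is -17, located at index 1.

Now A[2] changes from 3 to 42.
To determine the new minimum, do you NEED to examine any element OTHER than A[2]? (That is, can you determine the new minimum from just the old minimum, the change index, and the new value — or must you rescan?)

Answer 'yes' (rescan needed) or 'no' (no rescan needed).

Answer: no

Derivation:
Old min = -17 at index 1
Change at index 2: 3 -> 42
Index 2 was NOT the min. New min = min(-17, 42). No rescan of other elements needed.
Needs rescan: no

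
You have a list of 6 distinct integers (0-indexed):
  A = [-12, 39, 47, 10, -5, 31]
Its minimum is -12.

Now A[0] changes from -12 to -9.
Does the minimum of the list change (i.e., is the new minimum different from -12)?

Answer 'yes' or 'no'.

Old min = -12
Change: A[0] -12 -> -9
Changed element was the min; new min must be rechecked.
New min = -9; changed? yes

Answer: yes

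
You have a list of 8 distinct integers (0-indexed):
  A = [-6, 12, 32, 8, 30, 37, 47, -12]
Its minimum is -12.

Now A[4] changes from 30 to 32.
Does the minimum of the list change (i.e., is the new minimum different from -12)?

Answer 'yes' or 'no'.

Answer: no

Derivation:
Old min = -12
Change: A[4] 30 -> 32
Changed element was NOT the min; min changes only if 32 < -12.
New min = -12; changed? no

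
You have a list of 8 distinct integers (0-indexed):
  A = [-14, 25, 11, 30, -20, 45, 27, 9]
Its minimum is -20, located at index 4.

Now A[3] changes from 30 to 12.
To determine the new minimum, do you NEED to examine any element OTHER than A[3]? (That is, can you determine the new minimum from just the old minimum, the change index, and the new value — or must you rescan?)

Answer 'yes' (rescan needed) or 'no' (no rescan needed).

Old min = -20 at index 4
Change at index 3: 30 -> 12
Index 3 was NOT the min. New min = min(-20, 12). No rescan of other elements needed.
Needs rescan: no

Answer: no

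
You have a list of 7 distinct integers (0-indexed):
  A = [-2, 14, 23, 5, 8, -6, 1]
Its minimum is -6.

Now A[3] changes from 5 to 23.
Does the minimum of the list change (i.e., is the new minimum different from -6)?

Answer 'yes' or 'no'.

Old min = -6
Change: A[3] 5 -> 23
Changed element was NOT the min; min changes only if 23 < -6.
New min = -6; changed? no

Answer: no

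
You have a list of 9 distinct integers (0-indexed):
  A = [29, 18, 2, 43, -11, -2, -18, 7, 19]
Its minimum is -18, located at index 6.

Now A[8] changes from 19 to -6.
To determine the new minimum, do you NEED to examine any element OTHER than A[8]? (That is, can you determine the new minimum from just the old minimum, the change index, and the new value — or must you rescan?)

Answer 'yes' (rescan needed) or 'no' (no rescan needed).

Answer: no

Derivation:
Old min = -18 at index 6
Change at index 8: 19 -> -6
Index 8 was NOT the min. New min = min(-18, -6). No rescan of other elements needed.
Needs rescan: no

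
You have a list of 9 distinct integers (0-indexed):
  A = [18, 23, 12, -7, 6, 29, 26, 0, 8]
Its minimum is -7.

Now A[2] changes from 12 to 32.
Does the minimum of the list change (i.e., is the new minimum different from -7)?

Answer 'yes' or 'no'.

Old min = -7
Change: A[2] 12 -> 32
Changed element was NOT the min; min changes only if 32 < -7.
New min = -7; changed? no

Answer: no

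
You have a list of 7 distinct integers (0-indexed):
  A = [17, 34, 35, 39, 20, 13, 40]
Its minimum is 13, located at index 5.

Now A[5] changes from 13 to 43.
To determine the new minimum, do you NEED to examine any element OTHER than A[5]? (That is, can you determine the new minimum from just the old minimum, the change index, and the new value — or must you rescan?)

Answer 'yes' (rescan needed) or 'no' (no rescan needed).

Old min = 13 at index 5
Change at index 5: 13 -> 43
Index 5 WAS the min and new value 43 > old min 13. Must rescan other elements to find the new min.
Needs rescan: yes

Answer: yes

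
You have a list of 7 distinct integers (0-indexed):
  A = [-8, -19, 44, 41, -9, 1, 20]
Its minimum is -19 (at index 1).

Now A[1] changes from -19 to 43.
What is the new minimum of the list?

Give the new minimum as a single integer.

Old min = -19 (at index 1)
Change: A[1] -19 -> 43
Changed element WAS the min. Need to check: is 43 still <= all others?
  Min of remaining elements: -9
  New min = min(43, -9) = -9

Answer: -9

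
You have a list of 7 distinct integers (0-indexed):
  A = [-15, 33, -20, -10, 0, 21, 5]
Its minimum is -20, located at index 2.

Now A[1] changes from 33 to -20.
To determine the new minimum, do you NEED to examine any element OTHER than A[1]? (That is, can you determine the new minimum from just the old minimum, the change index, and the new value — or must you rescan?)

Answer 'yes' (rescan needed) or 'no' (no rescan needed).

Answer: no

Derivation:
Old min = -20 at index 2
Change at index 1: 33 -> -20
Index 1 was NOT the min. New min = min(-20, -20). No rescan of other elements needed.
Needs rescan: no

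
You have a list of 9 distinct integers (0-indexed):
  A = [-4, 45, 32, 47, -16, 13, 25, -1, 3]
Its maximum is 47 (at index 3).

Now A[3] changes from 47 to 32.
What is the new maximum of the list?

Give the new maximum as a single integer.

Old max = 47 (at index 3)
Change: A[3] 47 -> 32
Changed element WAS the max -> may need rescan.
  Max of remaining elements: 45
  New max = max(32, 45) = 45

Answer: 45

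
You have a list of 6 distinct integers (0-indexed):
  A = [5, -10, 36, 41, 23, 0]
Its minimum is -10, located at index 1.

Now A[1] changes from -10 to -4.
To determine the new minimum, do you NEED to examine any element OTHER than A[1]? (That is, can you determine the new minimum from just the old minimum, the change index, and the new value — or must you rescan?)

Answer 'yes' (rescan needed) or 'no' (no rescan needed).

Answer: yes

Derivation:
Old min = -10 at index 1
Change at index 1: -10 -> -4
Index 1 WAS the min and new value -4 > old min -10. Must rescan other elements to find the new min.
Needs rescan: yes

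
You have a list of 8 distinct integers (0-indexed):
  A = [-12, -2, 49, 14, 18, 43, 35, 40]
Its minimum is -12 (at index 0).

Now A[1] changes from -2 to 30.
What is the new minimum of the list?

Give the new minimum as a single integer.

Old min = -12 (at index 0)
Change: A[1] -2 -> 30
Changed element was NOT the old min.
  New min = min(old_min, new_val) = min(-12, 30) = -12

Answer: -12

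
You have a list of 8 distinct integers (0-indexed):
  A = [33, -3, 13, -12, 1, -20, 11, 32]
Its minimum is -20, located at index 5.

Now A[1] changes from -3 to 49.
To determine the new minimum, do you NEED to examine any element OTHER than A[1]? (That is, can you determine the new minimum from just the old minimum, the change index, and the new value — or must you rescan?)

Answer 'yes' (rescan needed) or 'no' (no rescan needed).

Answer: no

Derivation:
Old min = -20 at index 5
Change at index 1: -3 -> 49
Index 1 was NOT the min. New min = min(-20, 49). No rescan of other elements needed.
Needs rescan: no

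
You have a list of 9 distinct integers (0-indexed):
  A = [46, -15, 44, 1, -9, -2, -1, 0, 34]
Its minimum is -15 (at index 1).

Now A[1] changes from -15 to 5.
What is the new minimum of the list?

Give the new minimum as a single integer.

Answer: -9

Derivation:
Old min = -15 (at index 1)
Change: A[1] -15 -> 5
Changed element WAS the min. Need to check: is 5 still <= all others?
  Min of remaining elements: -9
  New min = min(5, -9) = -9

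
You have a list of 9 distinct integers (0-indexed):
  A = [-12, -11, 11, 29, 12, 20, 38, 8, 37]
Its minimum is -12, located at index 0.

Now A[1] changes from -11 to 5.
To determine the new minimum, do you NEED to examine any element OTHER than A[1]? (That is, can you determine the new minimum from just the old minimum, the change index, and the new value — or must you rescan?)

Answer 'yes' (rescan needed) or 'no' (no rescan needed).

Old min = -12 at index 0
Change at index 1: -11 -> 5
Index 1 was NOT the min. New min = min(-12, 5). No rescan of other elements needed.
Needs rescan: no

Answer: no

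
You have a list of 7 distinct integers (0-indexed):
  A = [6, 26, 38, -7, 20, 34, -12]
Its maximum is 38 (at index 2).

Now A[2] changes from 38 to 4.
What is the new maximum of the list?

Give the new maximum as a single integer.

Old max = 38 (at index 2)
Change: A[2] 38 -> 4
Changed element WAS the max -> may need rescan.
  Max of remaining elements: 34
  New max = max(4, 34) = 34

Answer: 34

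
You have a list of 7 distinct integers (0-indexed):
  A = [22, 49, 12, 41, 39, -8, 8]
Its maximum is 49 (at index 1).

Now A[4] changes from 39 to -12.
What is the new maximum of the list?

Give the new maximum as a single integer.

Answer: 49

Derivation:
Old max = 49 (at index 1)
Change: A[4] 39 -> -12
Changed element was NOT the old max.
  New max = max(old_max, new_val) = max(49, -12) = 49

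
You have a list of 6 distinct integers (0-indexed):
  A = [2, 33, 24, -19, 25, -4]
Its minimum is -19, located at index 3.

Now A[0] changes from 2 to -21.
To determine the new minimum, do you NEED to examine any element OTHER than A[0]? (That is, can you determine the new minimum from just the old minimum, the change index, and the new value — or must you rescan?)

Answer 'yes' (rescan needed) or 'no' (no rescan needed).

Answer: no

Derivation:
Old min = -19 at index 3
Change at index 0: 2 -> -21
Index 0 was NOT the min. New min = min(-19, -21). No rescan of other elements needed.
Needs rescan: no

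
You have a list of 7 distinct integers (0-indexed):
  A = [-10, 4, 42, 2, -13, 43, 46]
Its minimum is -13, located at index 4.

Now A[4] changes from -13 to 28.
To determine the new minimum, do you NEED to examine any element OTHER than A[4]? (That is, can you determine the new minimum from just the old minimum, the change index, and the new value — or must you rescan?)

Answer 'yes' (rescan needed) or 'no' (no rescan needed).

Answer: yes

Derivation:
Old min = -13 at index 4
Change at index 4: -13 -> 28
Index 4 WAS the min and new value 28 > old min -13. Must rescan other elements to find the new min.
Needs rescan: yes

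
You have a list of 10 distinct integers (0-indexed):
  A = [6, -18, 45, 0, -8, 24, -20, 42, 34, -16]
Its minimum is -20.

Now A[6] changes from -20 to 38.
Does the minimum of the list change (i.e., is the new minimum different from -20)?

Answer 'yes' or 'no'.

Old min = -20
Change: A[6] -20 -> 38
Changed element was the min; new min must be rechecked.
New min = -18; changed? yes

Answer: yes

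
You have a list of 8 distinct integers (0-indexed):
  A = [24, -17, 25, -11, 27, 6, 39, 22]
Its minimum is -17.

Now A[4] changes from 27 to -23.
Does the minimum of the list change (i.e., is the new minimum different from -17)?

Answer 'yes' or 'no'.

Old min = -17
Change: A[4] 27 -> -23
Changed element was NOT the min; min changes only if -23 < -17.
New min = -23; changed? yes

Answer: yes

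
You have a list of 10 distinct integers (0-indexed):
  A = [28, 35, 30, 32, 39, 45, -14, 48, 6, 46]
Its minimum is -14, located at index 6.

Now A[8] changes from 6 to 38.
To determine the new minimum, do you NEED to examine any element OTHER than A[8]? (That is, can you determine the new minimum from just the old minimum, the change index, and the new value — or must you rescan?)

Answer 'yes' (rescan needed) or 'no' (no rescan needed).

Old min = -14 at index 6
Change at index 8: 6 -> 38
Index 8 was NOT the min. New min = min(-14, 38). No rescan of other elements needed.
Needs rescan: no

Answer: no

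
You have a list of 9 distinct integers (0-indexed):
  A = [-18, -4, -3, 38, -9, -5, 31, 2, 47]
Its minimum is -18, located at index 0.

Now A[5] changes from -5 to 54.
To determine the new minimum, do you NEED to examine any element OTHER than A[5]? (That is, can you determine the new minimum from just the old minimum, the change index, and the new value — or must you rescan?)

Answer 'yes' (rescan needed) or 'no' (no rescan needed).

Answer: no

Derivation:
Old min = -18 at index 0
Change at index 5: -5 -> 54
Index 5 was NOT the min. New min = min(-18, 54). No rescan of other elements needed.
Needs rescan: no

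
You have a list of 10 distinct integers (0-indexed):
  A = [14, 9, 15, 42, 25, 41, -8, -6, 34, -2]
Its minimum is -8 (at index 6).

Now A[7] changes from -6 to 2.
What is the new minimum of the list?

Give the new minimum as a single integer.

Old min = -8 (at index 6)
Change: A[7] -6 -> 2
Changed element was NOT the old min.
  New min = min(old_min, new_val) = min(-8, 2) = -8

Answer: -8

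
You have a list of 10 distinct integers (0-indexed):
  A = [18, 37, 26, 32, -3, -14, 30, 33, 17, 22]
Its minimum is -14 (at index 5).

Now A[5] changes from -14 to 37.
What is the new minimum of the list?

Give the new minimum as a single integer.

Answer: -3

Derivation:
Old min = -14 (at index 5)
Change: A[5] -14 -> 37
Changed element WAS the min. Need to check: is 37 still <= all others?
  Min of remaining elements: -3
  New min = min(37, -3) = -3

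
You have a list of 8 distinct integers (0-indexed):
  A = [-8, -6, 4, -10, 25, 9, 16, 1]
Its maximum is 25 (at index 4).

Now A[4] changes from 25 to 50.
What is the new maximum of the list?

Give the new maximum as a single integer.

Old max = 25 (at index 4)
Change: A[4] 25 -> 50
Changed element WAS the max -> may need rescan.
  Max of remaining elements: 16
  New max = max(50, 16) = 50

Answer: 50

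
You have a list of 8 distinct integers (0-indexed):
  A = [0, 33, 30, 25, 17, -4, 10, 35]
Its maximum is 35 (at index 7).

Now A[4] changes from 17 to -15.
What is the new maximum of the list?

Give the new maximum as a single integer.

Answer: 35

Derivation:
Old max = 35 (at index 7)
Change: A[4] 17 -> -15
Changed element was NOT the old max.
  New max = max(old_max, new_val) = max(35, -15) = 35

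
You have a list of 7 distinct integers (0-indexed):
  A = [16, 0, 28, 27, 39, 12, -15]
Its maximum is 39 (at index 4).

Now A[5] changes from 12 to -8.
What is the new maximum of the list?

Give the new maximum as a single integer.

Old max = 39 (at index 4)
Change: A[5] 12 -> -8
Changed element was NOT the old max.
  New max = max(old_max, new_val) = max(39, -8) = 39

Answer: 39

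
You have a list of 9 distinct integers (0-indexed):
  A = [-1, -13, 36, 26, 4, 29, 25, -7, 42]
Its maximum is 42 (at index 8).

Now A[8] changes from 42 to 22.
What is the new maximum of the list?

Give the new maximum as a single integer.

Old max = 42 (at index 8)
Change: A[8] 42 -> 22
Changed element WAS the max -> may need rescan.
  Max of remaining elements: 36
  New max = max(22, 36) = 36

Answer: 36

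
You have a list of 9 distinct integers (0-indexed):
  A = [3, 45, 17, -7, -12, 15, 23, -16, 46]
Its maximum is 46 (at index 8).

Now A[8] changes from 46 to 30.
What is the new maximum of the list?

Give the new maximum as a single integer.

Old max = 46 (at index 8)
Change: A[8] 46 -> 30
Changed element WAS the max -> may need rescan.
  Max of remaining elements: 45
  New max = max(30, 45) = 45

Answer: 45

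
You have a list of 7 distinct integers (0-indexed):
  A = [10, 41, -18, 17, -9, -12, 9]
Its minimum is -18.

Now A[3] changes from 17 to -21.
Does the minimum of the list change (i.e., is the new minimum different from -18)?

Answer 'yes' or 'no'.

Old min = -18
Change: A[3] 17 -> -21
Changed element was NOT the min; min changes only if -21 < -18.
New min = -21; changed? yes

Answer: yes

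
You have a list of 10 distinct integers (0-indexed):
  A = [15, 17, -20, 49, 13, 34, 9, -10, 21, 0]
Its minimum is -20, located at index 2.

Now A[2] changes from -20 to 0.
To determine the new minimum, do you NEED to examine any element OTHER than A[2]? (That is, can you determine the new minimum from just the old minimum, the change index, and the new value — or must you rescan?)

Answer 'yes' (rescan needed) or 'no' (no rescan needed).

Answer: yes

Derivation:
Old min = -20 at index 2
Change at index 2: -20 -> 0
Index 2 WAS the min and new value 0 > old min -20. Must rescan other elements to find the new min.
Needs rescan: yes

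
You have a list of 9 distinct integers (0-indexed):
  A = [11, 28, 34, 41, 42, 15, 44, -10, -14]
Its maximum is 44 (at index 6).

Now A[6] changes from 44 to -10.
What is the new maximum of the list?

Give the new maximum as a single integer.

Old max = 44 (at index 6)
Change: A[6] 44 -> -10
Changed element WAS the max -> may need rescan.
  Max of remaining elements: 42
  New max = max(-10, 42) = 42

Answer: 42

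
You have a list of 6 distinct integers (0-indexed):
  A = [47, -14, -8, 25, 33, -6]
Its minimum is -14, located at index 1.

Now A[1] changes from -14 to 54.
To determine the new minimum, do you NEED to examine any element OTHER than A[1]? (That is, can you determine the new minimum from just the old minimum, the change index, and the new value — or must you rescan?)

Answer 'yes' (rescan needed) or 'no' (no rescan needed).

Old min = -14 at index 1
Change at index 1: -14 -> 54
Index 1 WAS the min and new value 54 > old min -14. Must rescan other elements to find the new min.
Needs rescan: yes

Answer: yes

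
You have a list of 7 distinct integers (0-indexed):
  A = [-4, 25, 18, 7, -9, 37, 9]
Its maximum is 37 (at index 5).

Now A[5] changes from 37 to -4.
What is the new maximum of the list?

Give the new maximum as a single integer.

Answer: 25

Derivation:
Old max = 37 (at index 5)
Change: A[5] 37 -> -4
Changed element WAS the max -> may need rescan.
  Max of remaining elements: 25
  New max = max(-4, 25) = 25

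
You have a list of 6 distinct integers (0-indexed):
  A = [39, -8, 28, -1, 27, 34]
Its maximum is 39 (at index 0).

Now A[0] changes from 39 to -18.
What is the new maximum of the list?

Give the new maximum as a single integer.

Old max = 39 (at index 0)
Change: A[0] 39 -> -18
Changed element WAS the max -> may need rescan.
  Max of remaining elements: 34
  New max = max(-18, 34) = 34

Answer: 34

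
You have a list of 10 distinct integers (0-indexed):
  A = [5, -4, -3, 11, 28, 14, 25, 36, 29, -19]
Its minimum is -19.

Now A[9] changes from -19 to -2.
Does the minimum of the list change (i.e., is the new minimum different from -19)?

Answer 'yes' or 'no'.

Answer: yes

Derivation:
Old min = -19
Change: A[9] -19 -> -2
Changed element was the min; new min must be rechecked.
New min = -4; changed? yes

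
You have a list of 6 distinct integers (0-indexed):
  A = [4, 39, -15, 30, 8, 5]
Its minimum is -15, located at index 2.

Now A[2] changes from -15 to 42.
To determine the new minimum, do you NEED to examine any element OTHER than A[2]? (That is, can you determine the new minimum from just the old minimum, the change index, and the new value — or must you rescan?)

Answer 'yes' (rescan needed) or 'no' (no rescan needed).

Old min = -15 at index 2
Change at index 2: -15 -> 42
Index 2 WAS the min and new value 42 > old min -15. Must rescan other elements to find the new min.
Needs rescan: yes

Answer: yes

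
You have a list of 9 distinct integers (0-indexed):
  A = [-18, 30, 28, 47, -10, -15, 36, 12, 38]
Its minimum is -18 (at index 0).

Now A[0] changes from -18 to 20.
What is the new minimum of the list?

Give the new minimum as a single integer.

Answer: -15

Derivation:
Old min = -18 (at index 0)
Change: A[0] -18 -> 20
Changed element WAS the min. Need to check: is 20 still <= all others?
  Min of remaining elements: -15
  New min = min(20, -15) = -15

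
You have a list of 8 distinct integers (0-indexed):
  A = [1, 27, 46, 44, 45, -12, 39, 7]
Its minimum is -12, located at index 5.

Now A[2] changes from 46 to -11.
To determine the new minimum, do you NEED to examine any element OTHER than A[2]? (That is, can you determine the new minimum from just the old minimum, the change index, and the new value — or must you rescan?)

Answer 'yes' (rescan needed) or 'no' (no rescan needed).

Old min = -12 at index 5
Change at index 2: 46 -> -11
Index 2 was NOT the min. New min = min(-12, -11). No rescan of other elements needed.
Needs rescan: no

Answer: no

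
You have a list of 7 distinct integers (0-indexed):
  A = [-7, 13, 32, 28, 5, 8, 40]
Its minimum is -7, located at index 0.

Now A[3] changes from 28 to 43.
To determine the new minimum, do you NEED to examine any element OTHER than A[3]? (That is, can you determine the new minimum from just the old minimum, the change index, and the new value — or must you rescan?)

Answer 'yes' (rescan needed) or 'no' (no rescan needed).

Answer: no

Derivation:
Old min = -7 at index 0
Change at index 3: 28 -> 43
Index 3 was NOT the min. New min = min(-7, 43). No rescan of other elements needed.
Needs rescan: no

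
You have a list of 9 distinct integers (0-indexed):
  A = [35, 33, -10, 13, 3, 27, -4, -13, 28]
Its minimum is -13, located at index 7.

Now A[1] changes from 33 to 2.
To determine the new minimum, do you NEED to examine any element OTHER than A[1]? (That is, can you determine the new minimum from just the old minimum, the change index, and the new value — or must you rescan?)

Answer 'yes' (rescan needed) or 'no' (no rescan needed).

Answer: no

Derivation:
Old min = -13 at index 7
Change at index 1: 33 -> 2
Index 1 was NOT the min. New min = min(-13, 2). No rescan of other elements needed.
Needs rescan: no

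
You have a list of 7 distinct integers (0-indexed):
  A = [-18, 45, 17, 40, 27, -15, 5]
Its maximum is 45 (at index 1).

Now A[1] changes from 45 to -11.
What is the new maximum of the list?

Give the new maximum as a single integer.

Answer: 40

Derivation:
Old max = 45 (at index 1)
Change: A[1] 45 -> -11
Changed element WAS the max -> may need rescan.
  Max of remaining elements: 40
  New max = max(-11, 40) = 40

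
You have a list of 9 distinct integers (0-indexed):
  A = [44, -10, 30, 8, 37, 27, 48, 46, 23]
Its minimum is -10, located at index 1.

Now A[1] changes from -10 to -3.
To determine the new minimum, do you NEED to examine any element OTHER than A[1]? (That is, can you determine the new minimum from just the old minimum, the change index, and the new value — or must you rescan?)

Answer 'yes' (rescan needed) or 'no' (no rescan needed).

Answer: yes

Derivation:
Old min = -10 at index 1
Change at index 1: -10 -> -3
Index 1 WAS the min and new value -3 > old min -10. Must rescan other elements to find the new min.
Needs rescan: yes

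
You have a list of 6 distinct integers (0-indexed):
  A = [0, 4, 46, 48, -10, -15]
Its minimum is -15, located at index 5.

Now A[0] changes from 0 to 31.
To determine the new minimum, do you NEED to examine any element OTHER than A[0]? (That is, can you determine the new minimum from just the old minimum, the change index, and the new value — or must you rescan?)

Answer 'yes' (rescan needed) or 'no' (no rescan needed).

Answer: no

Derivation:
Old min = -15 at index 5
Change at index 0: 0 -> 31
Index 0 was NOT the min. New min = min(-15, 31). No rescan of other elements needed.
Needs rescan: no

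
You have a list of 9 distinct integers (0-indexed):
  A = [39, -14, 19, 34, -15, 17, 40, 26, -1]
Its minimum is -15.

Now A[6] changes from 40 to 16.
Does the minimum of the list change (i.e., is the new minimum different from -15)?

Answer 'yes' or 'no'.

Old min = -15
Change: A[6] 40 -> 16
Changed element was NOT the min; min changes only if 16 < -15.
New min = -15; changed? no

Answer: no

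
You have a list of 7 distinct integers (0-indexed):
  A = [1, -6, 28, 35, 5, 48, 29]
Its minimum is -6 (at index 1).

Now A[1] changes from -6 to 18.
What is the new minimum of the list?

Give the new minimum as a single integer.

Answer: 1

Derivation:
Old min = -6 (at index 1)
Change: A[1] -6 -> 18
Changed element WAS the min. Need to check: is 18 still <= all others?
  Min of remaining elements: 1
  New min = min(18, 1) = 1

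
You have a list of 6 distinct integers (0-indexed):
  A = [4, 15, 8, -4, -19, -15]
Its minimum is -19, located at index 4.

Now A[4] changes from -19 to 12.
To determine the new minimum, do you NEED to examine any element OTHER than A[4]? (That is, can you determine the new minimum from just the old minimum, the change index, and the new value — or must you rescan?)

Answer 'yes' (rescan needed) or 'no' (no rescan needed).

Old min = -19 at index 4
Change at index 4: -19 -> 12
Index 4 WAS the min and new value 12 > old min -19. Must rescan other elements to find the new min.
Needs rescan: yes

Answer: yes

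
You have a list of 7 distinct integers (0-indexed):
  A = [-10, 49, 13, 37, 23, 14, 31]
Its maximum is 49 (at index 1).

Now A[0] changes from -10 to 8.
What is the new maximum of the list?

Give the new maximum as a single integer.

Old max = 49 (at index 1)
Change: A[0] -10 -> 8
Changed element was NOT the old max.
  New max = max(old_max, new_val) = max(49, 8) = 49

Answer: 49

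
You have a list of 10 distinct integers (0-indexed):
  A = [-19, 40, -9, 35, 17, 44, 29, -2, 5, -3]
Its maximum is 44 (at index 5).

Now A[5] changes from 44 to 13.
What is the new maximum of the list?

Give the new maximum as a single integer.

Old max = 44 (at index 5)
Change: A[5] 44 -> 13
Changed element WAS the max -> may need rescan.
  Max of remaining elements: 40
  New max = max(13, 40) = 40

Answer: 40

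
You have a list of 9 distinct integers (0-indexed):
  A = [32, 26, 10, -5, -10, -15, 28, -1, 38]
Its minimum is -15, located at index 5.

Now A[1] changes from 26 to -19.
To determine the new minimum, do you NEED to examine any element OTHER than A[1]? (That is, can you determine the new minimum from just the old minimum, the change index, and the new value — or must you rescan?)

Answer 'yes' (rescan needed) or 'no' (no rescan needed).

Old min = -15 at index 5
Change at index 1: 26 -> -19
Index 1 was NOT the min. New min = min(-15, -19). No rescan of other elements needed.
Needs rescan: no

Answer: no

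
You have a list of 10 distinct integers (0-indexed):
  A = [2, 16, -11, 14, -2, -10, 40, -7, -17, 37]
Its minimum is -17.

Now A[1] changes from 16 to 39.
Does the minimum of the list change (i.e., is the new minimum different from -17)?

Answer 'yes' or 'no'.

Old min = -17
Change: A[1] 16 -> 39
Changed element was NOT the min; min changes only if 39 < -17.
New min = -17; changed? no

Answer: no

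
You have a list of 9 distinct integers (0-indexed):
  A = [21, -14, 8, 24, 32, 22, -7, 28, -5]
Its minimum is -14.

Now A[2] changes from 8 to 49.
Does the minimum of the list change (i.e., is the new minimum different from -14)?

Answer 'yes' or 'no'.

Old min = -14
Change: A[2] 8 -> 49
Changed element was NOT the min; min changes only if 49 < -14.
New min = -14; changed? no

Answer: no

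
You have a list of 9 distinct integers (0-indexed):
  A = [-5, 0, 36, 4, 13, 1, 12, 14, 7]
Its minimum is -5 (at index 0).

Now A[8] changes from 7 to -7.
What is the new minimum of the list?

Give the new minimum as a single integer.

Old min = -5 (at index 0)
Change: A[8] 7 -> -7
Changed element was NOT the old min.
  New min = min(old_min, new_val) = min(-5, -7) = -7

Answer: -7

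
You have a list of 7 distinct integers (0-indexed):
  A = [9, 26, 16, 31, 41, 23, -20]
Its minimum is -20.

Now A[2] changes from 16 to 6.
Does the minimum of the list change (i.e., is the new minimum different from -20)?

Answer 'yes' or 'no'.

Answer: no

Derivation:
Old min = -20
Change: A[2] 16 -> 6
Changed element was NOT the min; min changes only if 6 < -20.
New min = -20; changed? no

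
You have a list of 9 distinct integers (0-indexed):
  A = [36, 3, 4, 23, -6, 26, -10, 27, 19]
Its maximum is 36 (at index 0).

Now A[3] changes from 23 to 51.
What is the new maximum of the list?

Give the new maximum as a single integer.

Answer: 51

Derivation:
Old max = 36 (at index 0)
Change: A[3] 23 -> 51
Changed element was NOT the old max.
  New max = max(old_max, new_val) = max(36, 51) = 51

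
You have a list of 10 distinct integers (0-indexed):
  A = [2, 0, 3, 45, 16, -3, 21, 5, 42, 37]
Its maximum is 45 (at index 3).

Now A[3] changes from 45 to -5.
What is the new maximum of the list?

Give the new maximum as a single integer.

Old max = 45 (at index 3)
Change: A[3] 45 -> -5
Changed element WAS the max -> may need rescan.
  Max of remaining elements: 42
  New max = max(-5, 42) = 42

Answer: 42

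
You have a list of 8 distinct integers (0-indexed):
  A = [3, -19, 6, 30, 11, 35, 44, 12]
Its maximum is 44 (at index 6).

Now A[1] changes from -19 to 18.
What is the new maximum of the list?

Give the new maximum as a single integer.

Old max = 44 (at index 6)
Change: A[1] -19 -> 18
Changed element was NOT the old max.
  New max = max(old_max, new_val) = max(44, 18) = 44

Answer: 44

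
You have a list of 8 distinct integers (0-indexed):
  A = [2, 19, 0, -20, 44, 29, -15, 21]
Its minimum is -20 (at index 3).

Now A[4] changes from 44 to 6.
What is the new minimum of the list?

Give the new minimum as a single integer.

Old min = -20 (at index 3)
Change: A[4] 44 -> 6
Changed element was NOT the old min.
  New min = min(old_min, new_val) = min(-20, 6) = -20

Answer: -20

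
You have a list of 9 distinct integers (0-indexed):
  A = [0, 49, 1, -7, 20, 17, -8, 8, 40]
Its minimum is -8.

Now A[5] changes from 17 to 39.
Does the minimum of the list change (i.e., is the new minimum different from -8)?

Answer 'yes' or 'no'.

Old min = -8
Change: A[5] 17 -> 39
Changed element was NOT the min; min changes only if 39 < -8.
New min = -8; changed? no

Answer: no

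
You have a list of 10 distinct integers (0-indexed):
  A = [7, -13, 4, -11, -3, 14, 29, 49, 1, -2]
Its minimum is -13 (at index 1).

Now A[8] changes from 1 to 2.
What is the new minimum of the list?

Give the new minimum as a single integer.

Old min = -13 (at index 1)
Change: A[8] 1 -> 2
Changed element was NOT the old min.
  New min = min(old_min, new_val) = min(-13, 2) = -13

Answer: -13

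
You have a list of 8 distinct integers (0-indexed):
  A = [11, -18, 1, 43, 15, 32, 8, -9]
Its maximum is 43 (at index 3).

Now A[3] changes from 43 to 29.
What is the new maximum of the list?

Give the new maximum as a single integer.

Old max = 43 (at index 3)
Change: A[3] 43 -> 29
Changed element WAS the max -> may need rescan.
  Max of remaining elements: 32
  New max = max(29, 32) = 32

Answer: 32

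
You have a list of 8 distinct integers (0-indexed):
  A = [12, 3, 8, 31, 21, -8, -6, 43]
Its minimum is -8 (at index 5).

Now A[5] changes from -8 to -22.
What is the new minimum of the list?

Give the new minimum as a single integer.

Old min = -8 (at index 5)
Change: A[5] -8 -> -22
Changed element WAS the min. Need to check: is -22 still <= all others?
  Min of remaining elements: -6
  New min = min(-22, -6) = -22

Answer: -22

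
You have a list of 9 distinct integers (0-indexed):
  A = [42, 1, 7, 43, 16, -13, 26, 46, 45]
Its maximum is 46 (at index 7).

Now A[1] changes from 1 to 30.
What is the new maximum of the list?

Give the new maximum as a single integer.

Answer: 46

Derivation:
Old max = 46 (at index 7)
Change: A[1] 1 -> 30
Changed element was NOT the old max.
  New max = max(old_max, new_val) = max(46, 30) = 46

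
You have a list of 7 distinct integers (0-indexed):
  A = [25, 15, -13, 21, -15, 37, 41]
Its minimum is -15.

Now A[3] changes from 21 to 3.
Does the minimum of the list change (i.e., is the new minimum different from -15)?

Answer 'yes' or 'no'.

Answer: no

Derivation:
Old min = -15
Change: A[3] 21 -> 3
Changed element was NOT the min; min changes only if 3 < -15.
New min = -15; changed? no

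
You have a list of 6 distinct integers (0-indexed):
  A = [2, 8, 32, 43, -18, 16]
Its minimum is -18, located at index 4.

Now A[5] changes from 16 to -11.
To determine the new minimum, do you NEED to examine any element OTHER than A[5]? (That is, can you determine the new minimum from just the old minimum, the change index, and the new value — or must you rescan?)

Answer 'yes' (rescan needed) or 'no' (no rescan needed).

Answer: no

Derivation:
Old min = -18 at index 4
Change at index 5: 16 -> -11
Index 5 was NOT the min. New min = min(-18, -11). No rescan of other elements needed.
Needs rescan: no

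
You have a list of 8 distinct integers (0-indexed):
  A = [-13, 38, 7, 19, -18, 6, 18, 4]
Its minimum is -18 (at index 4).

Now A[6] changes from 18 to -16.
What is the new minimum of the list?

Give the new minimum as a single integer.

Answer: -18

Derivation:
Old min = -18 (at index 4)
Change: A[6] 18 -> -16
Changed element was NOT the old min.
  New min = min(old_min, new_val) = min(-18, -16) = -18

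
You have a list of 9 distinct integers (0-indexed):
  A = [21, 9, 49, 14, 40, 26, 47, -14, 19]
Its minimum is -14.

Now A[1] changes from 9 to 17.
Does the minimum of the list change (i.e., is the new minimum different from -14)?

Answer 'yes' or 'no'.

Answer: no

Derivation:
Old min = -14
Change: A[1] 9 -> 17
Changed element was NOT the min; min changes only if 17 < -14.
New min = -14; changed? no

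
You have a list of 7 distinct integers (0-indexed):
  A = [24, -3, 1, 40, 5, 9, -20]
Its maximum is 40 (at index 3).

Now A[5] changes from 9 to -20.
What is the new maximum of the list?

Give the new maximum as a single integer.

Old max = 40 (at index 3)
Change: A[5] 9 -> -20
Changed element was NOT the old max.
  New max = max(old_max, new_val) = max(40, -20) = 40

Answer: 40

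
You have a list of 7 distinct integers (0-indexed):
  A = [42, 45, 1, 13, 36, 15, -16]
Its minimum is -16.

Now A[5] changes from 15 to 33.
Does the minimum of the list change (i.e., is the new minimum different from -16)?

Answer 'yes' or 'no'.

Answer: no

Derivation:
Old min = -16
Change: A[5] 15 -> 33
Changed element was NOT the min; min changes only if 33 < -16.
New min = -16; changed? no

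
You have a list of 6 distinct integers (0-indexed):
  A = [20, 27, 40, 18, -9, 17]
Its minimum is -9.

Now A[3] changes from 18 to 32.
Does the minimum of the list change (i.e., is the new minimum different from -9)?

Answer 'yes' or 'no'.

Old min = -9
Change: A[3] 18 -> 32
Changed element was NOT the min; min changes only if 32 < -9.
New min = -9; changed? no

Answer: no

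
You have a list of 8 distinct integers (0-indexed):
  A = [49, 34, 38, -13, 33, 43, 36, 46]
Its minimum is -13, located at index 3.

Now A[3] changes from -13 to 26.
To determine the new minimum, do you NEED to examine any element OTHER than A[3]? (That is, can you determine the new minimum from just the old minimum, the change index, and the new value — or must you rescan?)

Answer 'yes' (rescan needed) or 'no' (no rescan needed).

Answer: yes

Derivation:
Old min = -13 at index 3
Change at index 3: -13 -> 26
Index 3 WAS the min and new value 26 > old min -13. Must rescan other elements to find the new min.
Needs rescan: yes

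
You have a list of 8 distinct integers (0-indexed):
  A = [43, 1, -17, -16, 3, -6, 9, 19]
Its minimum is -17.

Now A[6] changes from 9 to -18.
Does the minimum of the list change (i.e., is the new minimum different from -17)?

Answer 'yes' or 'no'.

Answer: yes

Derivation:
Old min = -17
Change: A[6] 9 -> -18
Changed element was NOT the min; min changes only if -18 < -17.
New min = -18; changed? yes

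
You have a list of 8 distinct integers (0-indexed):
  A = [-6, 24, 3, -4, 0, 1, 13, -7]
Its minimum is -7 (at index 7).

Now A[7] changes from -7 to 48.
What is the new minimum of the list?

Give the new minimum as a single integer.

Old min = -7 (at index 7)
Change: A[7] -7 -> 48
Changed element WAS the min. Need to check: is 48 still <= all others?
  Min of remaining elements: -6
  New min = min(48, -6) = -6

Answer: -6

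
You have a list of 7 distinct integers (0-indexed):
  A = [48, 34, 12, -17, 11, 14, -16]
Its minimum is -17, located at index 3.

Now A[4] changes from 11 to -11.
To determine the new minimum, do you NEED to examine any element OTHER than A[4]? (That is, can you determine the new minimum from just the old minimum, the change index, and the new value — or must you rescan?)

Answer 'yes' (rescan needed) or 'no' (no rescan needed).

Old min = -17 at index 3
Change at index 4: 11 -> -11
Index 4 was NOT the min. New min = min(-17, -11). No rescan of other elements needed.
Needs rescan: no

Answer: no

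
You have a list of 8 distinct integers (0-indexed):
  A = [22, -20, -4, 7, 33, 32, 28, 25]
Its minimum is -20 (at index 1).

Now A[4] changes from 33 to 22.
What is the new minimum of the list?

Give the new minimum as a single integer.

Answer: -20

Derivation:
Old min = -20 (at index 1)
Change: A[4] 33 -> 22
Changed element was NOT the old min.
  New min = min(old_min, new_val) = min(-20, 22) = -20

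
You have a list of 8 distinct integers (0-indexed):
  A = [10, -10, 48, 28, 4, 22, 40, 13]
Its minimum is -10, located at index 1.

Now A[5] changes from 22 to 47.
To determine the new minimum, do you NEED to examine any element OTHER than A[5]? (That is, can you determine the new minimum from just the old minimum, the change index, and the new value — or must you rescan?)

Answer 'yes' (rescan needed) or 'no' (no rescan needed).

Old min = -10 at index 1
Change at index 5: 22 -> 47
Index 5 was NOT the min. New min = min(-10, 47). No rescan of other elements needed.
Needs rescan: no

Answer: no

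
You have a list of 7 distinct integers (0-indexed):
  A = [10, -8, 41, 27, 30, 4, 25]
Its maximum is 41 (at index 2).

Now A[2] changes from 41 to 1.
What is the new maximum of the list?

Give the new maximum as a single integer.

Answer: 30

Derivation:
Old max = 41 (at index 2)
Change: A[2] 41 -> 1
Changed element WAS the max -> may need rescan.
  Max of remaining elements: 30
  New max = max(1, 30) = 30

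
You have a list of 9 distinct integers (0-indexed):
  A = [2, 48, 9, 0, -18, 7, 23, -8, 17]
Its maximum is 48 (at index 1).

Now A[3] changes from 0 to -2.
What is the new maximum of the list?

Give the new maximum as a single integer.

Old max = 48 (at index 1)
Change: A[3] 0 -> -2
Changed element was NOT the old max.
  New max = max(old_max, new_val) = max(48, -2) = 48

Answer: 48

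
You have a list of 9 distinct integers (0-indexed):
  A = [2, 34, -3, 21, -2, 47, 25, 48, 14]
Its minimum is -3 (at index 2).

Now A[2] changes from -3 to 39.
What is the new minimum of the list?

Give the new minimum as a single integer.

Answer: -2

Derivation:
Old min = -3 (at index 2)
Change: A[2] -3 -> 39
Changed element WAS the min. Need to check: is 39 still <= all others?
  Min of remaining elements: -2
  New min = min(39, -2) = -2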